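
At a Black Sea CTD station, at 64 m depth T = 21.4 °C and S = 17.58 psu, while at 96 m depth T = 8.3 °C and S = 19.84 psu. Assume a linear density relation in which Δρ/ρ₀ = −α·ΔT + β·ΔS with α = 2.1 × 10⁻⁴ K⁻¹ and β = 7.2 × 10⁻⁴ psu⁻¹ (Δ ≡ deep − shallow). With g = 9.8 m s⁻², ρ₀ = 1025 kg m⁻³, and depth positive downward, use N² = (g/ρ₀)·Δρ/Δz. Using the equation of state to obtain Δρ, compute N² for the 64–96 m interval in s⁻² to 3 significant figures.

1.34 × 10⁻³ s⁻²

ΔT = -13.1 K, ΔS = +2.26 psu (deep − shallow).
Δρ/ρ₀ = −αΔT + βΔS = 2.751 × 10⁻³ + 1.6272 × 10⁻³ = 4.3782 × 10⁻³, so Δρ ≈ 4.488 kg m⁻³.
N² = (g/ρ₀)·Δρ/Δz = g·(Δρ/ρ₀)/Δz = 9.8 × 4.3782 × 10⁻³ / 32 = 1.3408 × 10⁻³ s⁻² ≈ 1.34 × 10⁻³ s⁻².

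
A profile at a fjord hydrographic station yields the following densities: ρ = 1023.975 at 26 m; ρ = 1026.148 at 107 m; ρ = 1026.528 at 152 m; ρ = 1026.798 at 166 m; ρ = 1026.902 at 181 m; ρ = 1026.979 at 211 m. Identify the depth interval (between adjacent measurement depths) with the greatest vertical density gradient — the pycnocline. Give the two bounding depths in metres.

Compute the density gradient over each adjacent pair:
  26–107 m: Δρ/Δz = 2.173/81 = 0.027 kg m⁻⁴
  107–152 m: Δρ/Δz = 0.380/45 = 8.4 × 10⁻³ kg m⁻⁴
  152–166 m: Δρ/Δz = 0.270/14 = 0.019 kg m⁻⁴
  166–181 m: Δρ/Δz = 0.104/15 = 6.9 × 10⁻³ kg m⁻⁴
  181–211 m: Δρ/Δz = 0.077/30 = 2.6 × 10⁻³ kg m⁻⁴
The largest gradient is in the 26–107 m interval — the pycnocline.

26–107 m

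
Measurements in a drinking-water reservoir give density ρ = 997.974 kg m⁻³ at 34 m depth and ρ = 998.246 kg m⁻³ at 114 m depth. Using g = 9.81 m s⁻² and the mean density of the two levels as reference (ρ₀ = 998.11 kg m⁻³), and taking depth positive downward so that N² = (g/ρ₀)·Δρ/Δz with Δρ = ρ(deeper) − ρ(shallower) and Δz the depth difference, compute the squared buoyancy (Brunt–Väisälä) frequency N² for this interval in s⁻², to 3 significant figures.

3.34 × 10⁻⁵ s⁻²

Δρ = 998.246 − 997.974 = 0.272 kg m⁻³ over Δz = 114 − 34 = 80 m.
N² = (9.81/998.11) × (0.272/80) = 3.3417 × 10⁻⁵ s⁻² ≈ 3.34 × 10⁻⁵ s⁻².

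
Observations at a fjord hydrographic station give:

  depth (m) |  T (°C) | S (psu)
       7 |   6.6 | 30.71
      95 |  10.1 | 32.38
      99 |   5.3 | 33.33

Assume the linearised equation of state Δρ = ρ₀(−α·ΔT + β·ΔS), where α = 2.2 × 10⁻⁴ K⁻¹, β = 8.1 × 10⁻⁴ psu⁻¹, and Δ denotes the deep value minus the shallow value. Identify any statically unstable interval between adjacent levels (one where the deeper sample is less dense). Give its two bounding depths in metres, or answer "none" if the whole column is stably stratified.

none

Evaluate Δρ/ρ₀ = −αΔT + βΔS across each adjacent pair:
  7–95 m: −αΔT+βΔS = −(2.2 × 10⁻⁴)(+3.5)+(8.1 × 10⁻⁴)(+1.67) = 5.8 × 10⁻⁴ → stable
  95–99 m: −αΔT+βΔS = −(2.2 × 10⁻⁴)(-4.8)+(8.1 × 10⁻⁴)(+0.95) = 1.8 × 10⁻³ → stable
Every interval has Δρ > 0: the column is stably stratified throughout.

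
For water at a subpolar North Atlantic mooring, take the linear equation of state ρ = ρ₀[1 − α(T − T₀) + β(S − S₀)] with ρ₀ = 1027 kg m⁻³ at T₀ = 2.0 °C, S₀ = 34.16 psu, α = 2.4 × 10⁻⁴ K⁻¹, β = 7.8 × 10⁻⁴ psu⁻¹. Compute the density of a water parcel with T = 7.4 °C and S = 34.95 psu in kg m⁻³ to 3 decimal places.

T − T₀ = +5.4 K, S − S₀ = +0.79 psu.
Bracket = 1 − α·(+5.4) + β·(+0.79) = 1 + (-6.798 × 10⁻⁴) = 0.9993202.
ρ = 1027 × 0.9993202 = 1026.302 kg m⁻³.

1026.302 kg m⁻³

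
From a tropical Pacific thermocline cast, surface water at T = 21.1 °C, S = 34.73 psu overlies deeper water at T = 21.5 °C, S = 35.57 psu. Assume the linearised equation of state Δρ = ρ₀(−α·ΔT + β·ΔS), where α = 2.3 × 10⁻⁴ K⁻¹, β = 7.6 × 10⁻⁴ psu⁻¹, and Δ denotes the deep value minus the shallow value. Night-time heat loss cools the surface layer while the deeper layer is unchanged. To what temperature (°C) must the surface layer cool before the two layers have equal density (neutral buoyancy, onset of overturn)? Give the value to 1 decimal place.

18.7 °C

Neutral buoyancy requires Δρ = 0, i.e. −α(T_deep − T_surf′) + β(S_deep − S_surf) = 0.
T_surf′ = T_deep − (β/α)·ΔS = 21.5 − (7.6 × 10⁻⁴/2.3 × 10⁻⁴)·(+0.84) = 18.724 °C.
Cooling required: 21.1 − (18.724) = 2.376 °C.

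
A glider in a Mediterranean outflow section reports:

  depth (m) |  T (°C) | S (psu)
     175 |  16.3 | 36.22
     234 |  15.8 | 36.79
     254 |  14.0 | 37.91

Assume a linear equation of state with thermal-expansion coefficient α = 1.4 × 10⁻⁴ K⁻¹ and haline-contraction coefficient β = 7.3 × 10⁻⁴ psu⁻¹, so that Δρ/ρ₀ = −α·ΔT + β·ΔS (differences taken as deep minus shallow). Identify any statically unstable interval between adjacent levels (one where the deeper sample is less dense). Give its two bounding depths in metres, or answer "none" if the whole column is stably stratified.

Evaluate Δρ/ρ₀ = −αΔT + βΔS across each adjacent pair:
  175–234 m: −αΔT+βΔS = −(1.4 × 10⁻⁴)(-0.5)+(7.3 × 10⁻⁴)(+0.57) = 4.9 × 10⁻⁴ → stable
  234–254 m: −αΔT+βΔS = −(1.4 × 10⁻⁴)(-1.8)+(7.3 × 10⁻⁴)(+1.12) = 1.1 × 10⁻³ → stable
Every interval has Δρ > 0: the column is stably stratified throughout.

none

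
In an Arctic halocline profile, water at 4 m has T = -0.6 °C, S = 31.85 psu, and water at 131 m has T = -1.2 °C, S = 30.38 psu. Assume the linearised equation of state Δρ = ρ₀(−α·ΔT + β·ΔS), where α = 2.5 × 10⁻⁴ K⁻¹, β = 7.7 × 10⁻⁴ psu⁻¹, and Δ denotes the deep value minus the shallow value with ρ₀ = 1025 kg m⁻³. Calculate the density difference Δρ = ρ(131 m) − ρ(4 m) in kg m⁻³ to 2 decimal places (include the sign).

ΔT = -0.6 K, ΔS = -1.47 psu (deep − shallow).
Δρ/ρ₀ = −(2.5 × 10⁻⁴)(-0.6) + (7.7 × 10⁻⁴)(-1.47) = -9.819 × 10⁻⁴.
Δρ = 1025 × (-9.819 × 10⁻⁴) = -1.01 kg m⁻³.
Negative Δρ: lighter below, statically unstable.

-1.01 kg m⁻³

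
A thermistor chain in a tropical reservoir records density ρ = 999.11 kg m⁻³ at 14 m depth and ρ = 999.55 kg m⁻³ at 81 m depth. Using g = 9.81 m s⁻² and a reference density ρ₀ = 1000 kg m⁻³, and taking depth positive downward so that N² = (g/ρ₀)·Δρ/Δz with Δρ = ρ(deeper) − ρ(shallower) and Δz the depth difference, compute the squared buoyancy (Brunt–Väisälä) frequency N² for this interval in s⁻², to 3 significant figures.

6.44 × 10⁻⁵ s⁻²

Δρ = 999.55 − 999.11 = 0.44 kg m⁻³ over Δz = 81 − 14 = 67 m.
N² = (9.81/1000) × (0.44/67) = 6.4424 × 10⁻⁵ s⁻² ≈ 6.44 × 10⁻⁵ s⁻².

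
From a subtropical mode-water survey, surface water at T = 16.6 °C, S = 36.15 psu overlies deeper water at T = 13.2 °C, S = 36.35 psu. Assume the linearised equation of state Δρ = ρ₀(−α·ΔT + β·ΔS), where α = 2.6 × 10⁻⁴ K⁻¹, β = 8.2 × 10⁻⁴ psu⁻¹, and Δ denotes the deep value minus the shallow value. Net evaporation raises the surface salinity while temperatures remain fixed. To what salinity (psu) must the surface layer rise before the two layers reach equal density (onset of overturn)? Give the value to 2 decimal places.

Neutral buoyancy requires −α(T_deep − T_surf) + β(S_deep − S_surf′) = 0.
S_surf′ = S_deep − (α/β)·ΔT = 36.35 − (2.6 × 10⁻⁴/8.2 × 10⁻⁴)·(-3.4) = 37.4280 psu.
Increase required: 37.4280 − 36.15 = 1.2780 psu.

37.43 psu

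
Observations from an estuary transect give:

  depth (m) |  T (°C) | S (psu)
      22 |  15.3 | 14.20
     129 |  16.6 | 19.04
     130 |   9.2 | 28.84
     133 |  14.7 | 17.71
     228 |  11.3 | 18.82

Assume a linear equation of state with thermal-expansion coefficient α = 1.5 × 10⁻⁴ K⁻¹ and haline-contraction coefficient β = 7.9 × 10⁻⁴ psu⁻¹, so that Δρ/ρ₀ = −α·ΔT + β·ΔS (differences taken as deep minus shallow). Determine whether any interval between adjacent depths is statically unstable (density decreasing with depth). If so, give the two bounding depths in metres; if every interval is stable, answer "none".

130–133 m

Evaluate Δρ/ρ₀ = −αΔT + βΔS across each adjacent pair:
  22–129 m: −αΔT+βΔS = −(1.5 × 10⁻⁴)(+1.3)+(7.9 × 10⁻⁴)(+4.84) = 3.6 × 10⁻³ → stable
  129–130 m: −αΔT+βΔS = −(1.5 × 10⁻⁴)(-7.4)+(7.9 × 10⁻⁴)(+9.80) = 8.9 × 10⁻³ → stable
  130–133 m: −αΔT+βΔS = −(1.5 × 10⁻⁴)(+5.5)+(7.9 × 10⁻⁴)(-11.13) = -9.6 × 10⁻³ → UNSTABLE
  133–228 m: −αΔT+βΔS = −(1.5 × 10⁻⁴)(-3.4)+(7.9 × 10⁻⁴)(+1.11) = 1.4 × 10⁻³ → stable
The 130–133 m interval has Δρ < 0: lighter water underlies denser water.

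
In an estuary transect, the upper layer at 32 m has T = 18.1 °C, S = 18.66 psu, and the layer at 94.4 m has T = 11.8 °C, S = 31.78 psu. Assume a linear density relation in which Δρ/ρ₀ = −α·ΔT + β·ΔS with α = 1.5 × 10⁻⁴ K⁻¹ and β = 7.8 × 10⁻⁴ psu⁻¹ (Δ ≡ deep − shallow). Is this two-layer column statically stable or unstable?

ΔT = 11.8 − 18.1 = -6.3 K and ΔS = 31.78 − 18.66 = +13.12 psu (deep − shallow).
−αΔT = 9.45 × 10⁻⁴; βΔS = 0.0102336; sum Δρ/ρ₀ = 0.0111786.
Δρ/ρ₀ > 0, so Δρ > 0: deeper water is denser → statically stable.

stable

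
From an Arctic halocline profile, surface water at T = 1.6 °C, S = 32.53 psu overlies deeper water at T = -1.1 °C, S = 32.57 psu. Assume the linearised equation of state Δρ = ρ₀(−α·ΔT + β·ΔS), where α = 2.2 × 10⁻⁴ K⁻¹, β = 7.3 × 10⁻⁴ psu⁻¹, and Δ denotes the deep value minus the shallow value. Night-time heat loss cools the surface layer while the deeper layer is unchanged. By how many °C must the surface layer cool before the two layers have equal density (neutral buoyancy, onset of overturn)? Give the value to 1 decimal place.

Neutral buoyancy requires Δρ = 0, i.e. −α(T_deep − T_surf′) + β(S_deep − S_surf) = 0.
T_surf′ = T_deep − (β/α)·ΔS = -1.1 − (7.3 × 10⁻⁴/2.2 × 10⁻⁴)·(+0.04) = -1.233 °C.
Cooling required: 1.6 − (-1.233) = 2.833 °C.

2.8 °C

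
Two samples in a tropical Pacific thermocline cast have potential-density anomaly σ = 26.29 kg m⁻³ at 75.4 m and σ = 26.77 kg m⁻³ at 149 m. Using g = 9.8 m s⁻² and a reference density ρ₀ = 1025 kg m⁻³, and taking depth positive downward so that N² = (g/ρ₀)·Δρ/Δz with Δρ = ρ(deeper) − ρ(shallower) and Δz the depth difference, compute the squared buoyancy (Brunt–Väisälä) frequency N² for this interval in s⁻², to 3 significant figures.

6.24 × 10⁻⁵ s⁻²

Δρ = 1026.77 − 1026.29 = 0.48 kg m⁻³ over Δz = 149 − 75.4 = 73.6 m.
N² = (9.8/1025) × (0.48/73.6) = 6.2354 × 10⁻⁵ s⁻² ≈ 6.24 × 10⁻⁵ s⁻².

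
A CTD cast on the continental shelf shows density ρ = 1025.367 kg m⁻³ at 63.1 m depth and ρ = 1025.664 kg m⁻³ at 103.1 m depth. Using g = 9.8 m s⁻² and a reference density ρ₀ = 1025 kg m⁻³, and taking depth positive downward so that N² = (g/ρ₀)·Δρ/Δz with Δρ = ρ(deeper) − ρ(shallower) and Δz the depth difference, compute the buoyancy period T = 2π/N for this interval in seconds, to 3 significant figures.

Δρ = 1025.664 − 1025.367 = 0.297 kg m⁻³ over Δz = 103.1 − 63.1 = 40 m.
N² = (9.8/1025) × (0.297/40) = 7.0990 × 10⁻⁵ s⁻².
N = √(7.0990 × 10⁻⁵) = 8.4256 × 10⁻³ rad s⁻¹, so T = 2π/N = 745.73 s ≈ 746 s.

746 s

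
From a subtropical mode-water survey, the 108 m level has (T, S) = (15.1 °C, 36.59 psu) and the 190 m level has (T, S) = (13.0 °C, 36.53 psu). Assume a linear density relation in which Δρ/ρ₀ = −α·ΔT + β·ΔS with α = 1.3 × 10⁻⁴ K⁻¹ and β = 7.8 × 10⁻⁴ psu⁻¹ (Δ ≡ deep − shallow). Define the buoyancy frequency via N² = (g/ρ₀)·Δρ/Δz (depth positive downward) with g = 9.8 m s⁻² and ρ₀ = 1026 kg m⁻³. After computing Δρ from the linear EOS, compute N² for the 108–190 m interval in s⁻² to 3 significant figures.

ΔT = -2.1 K, ΔS = -0.06 psu (deep − shallow).
Δρ/ρ₀ = −αΔT + βΔS = 2.73 × 10⁻⁴ − 4.68 × 10⁻⁵ = 2.262 × 10⁻⁴, so Δρ ≈ 0.2321 kg m⁻³.
N² = (g/ρ₀)·Δρ/Δz = g·(Δρ/ρ₀)/Δz = 9.8 × 2.262 × 10⁻⁴ / 82 = 2.7034 × 10⁻⁵ s⁻² ≈ 2.70 × 10⁻⁵ s⁻².

2.70 × 10⁻⁵ s⁻²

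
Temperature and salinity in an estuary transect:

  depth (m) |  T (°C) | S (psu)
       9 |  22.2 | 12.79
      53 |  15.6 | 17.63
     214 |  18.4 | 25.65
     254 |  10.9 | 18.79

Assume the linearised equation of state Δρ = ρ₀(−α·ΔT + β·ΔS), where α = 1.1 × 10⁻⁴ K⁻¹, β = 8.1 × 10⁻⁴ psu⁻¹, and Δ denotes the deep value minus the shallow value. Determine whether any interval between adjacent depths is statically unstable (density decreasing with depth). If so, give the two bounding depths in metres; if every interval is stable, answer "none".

Evaluate Δρ/ρ₀ = −αΔT + βΔS across each adjacent pair:
  9–53 m: −αΔT+βΔS = −(1.1 × 10⁻⁴)(-6.6)+(8.1 × 10⁻⁴)(+4.84) = 4.6 × 10⁻³ → stable
  53–214 m: −αΔT+βΔS = −(1.1 × 10⁻⁴)(+2.8)+(8.1 × 10⁻⁴)(+8.02) = 6.2 × 10⁻³ → stable
  214–254 m: −αΔT+βΔS = −(1.1 × 10⁻⁴)(-7.5)+(8.1 × 10⁻⁴)(-6.86) = -4.7 × 10⁻³ → UNSTABLE
The 214–254 m interval has Δρ < 0: lighter water underlies denser water.

214–254 m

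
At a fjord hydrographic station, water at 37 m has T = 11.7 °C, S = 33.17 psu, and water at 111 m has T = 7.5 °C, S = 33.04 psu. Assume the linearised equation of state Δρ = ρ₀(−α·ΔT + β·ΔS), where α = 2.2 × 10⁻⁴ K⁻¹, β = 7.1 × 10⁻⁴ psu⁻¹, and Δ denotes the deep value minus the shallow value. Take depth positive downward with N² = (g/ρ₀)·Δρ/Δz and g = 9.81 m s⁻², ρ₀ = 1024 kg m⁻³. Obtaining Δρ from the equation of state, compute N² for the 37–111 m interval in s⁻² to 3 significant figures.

ΔT = -4.2 K, ΔS = -0.13 psu (deep − shallow).
Δρ/ρ₀ = −αΔT + βΔS = 9.24 × 10⁻⁴ − 9.23 × 10⁻⁵ = 8.317 × 10⁻⁴, so Δρ ≈ 0.8517 kg m⁻³.
N² = (g/ρ₀)·Δρ/Δz = g·(Δρ/ρ₀)/Δz = 9.81 × 8.317 × 10⁻⁴ / 74 = 1.1026 × 10⁻⁴ s⁻² ≈ 1.10 × 10⁻⁴ s⁻².

1.10 × 10⁻⁴ s⁻²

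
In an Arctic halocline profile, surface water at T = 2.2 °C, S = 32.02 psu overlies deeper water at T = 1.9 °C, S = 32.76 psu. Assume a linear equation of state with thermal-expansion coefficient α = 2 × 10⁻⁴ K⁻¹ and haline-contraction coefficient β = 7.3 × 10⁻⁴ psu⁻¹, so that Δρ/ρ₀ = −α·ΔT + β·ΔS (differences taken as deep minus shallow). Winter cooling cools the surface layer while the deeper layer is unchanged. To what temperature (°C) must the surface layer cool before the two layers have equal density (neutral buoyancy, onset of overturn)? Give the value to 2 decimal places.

-0.80 °C

Neutral buoyancy requires Δρ = 0, i.e. −α(T_deep − T_surf′) + β(S_deep − S_surf) = 0.
T_surf′ = T_deep − (β/α)·ΔS = 1.9 − (7.3 × 10⁻⁴/2 × 10⁻⁴)·(+0.74) = -0.8010 °C.
Cooling required: 2.2 − (-0.8010) = 3.0010 °C.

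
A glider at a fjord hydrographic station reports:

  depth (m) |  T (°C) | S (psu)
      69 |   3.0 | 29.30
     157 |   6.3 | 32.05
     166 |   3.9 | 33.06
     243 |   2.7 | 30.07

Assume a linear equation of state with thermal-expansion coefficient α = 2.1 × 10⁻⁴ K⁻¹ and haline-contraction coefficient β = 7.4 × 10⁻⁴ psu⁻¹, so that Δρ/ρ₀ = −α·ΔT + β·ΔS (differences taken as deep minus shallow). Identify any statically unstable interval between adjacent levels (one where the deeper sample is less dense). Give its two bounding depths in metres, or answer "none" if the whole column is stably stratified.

Evaluate Δρ/ρ₀ = −αΔT + βΔS across each adjacent pair:
  69–157 m: −αΔT+βΔS = −(2.1 × 10⁻⁴)(+3.3)+(7.4 × 10⁻⁴)(+2.75) = 1.3 × 10⁻³ → stable
  157–166 m: −αΔT+βΔS = −(2.1 × 10⁻⁴)(-2.4)+(7.4 × 10⁻⁴)(+1.01) = 1.3 × 10⁻³ → stable
  166–243 m: −αΔT+βΔS = −(2.1 × 10⁻⁴)(-1.2)+(7.4 × 10⁻⁴)(-2.99) = -2.0 × 10⁻³ → UNSTABLE
The 166–243 m interval has Δρ < 0: lighter water underlies denser water.

166–243 m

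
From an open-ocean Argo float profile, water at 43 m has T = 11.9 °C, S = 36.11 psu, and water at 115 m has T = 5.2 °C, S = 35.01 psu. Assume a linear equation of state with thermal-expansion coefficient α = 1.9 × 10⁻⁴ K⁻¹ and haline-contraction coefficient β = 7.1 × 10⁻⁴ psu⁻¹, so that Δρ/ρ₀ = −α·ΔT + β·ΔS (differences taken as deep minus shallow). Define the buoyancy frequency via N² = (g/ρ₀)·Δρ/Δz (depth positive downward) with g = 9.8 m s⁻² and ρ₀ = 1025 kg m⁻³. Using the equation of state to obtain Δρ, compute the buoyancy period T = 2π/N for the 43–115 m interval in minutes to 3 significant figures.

ΔT = -6.7 K, ΔS = -1.10 psu (deep − shallow).
Δρ/ρ₀ = −αΔT + βΔS = 1.273 × 10⁻³ − 7.81 × 10⁻⁴ = 4.92 × 10⁻⁴, so Δρ ≈ 0.5043 kg m⁻³.
N² = (g/ρ₀)·Δρ/Δz = g·(Δρ/ρ₀)/Δz = 9.8 × 4.92 × 10⁻⁴ / 72 = 6.6967 × 10⁻⁵ s⁻².
N = √(6.6967 × 10⁻⁵) = 8.1833 × 10⁻³ rad s⁻¹ → T = 2π/N = 767.81 s = 12.797 min ≈ 12.8 min.

12.8 min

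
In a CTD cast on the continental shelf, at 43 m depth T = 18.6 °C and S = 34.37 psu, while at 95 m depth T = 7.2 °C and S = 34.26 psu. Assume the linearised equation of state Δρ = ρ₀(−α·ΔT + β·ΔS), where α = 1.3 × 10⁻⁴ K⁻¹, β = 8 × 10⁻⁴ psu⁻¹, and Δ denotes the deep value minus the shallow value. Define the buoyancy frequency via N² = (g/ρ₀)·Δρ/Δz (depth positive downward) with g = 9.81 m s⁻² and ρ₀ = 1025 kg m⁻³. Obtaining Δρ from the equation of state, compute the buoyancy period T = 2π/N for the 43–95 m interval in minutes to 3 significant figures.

6.46 min

ΔT = -11.4 K, ΔS = -0.11 psu (deep − shallow).
Δρ/ρ₀ = −αΔT + βΔS = 1.482 × 10⁻³ − 8.80 × 10⁻⁵ = 1.394 × 10⁻³, so Δρ ≈ 1.429 kg m⁻³.
N² = (g/ρ₀)·Δρ/Δz = g·(Δρ/ρ₀)/Δz = 9.81 × 1.394 × 10⁻³ / 52 = 2.6298 × 10⁻⁴ s⁻².
N = √(2.6298 × 10⁻⁴) = 0.016217 rad s⁻¹ → T = 2π/N = 387.44 s = 6.4573 min ≈ 6.46 min.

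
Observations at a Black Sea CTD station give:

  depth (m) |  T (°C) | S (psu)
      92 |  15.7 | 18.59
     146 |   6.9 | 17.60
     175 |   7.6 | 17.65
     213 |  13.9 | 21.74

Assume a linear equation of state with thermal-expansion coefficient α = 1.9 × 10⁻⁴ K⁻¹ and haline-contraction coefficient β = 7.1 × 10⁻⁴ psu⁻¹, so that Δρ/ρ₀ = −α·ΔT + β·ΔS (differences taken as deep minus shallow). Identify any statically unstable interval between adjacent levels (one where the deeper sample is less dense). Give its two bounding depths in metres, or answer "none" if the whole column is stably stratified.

146–175 m

Evaluate Δρ/ρ₀ = −αΔT + βΔS across each adjacent pair:
  92–146 m: −αΔT+βΔS = −(1.9 × 10⁻⁴)(-8.8)+(7.1 × 10⁻⁴)(-0.99) = 9.7 × 10⁻⁴ → stable
  146–175 m: −αΔT+βΔS = −(1.9 × 10⁻⁴)(+0.7)+(7.1 × 10⁻⁴)(+0.05) = -9.8 × 10⁻⁵ → UNSTABLE
  175–213 m: −αΔT+βΔS = −(1.9 × 10⁻⁴)(+6.3)+(7.1 × 10⁻⁴)(+4.09) = 1.7 × 10⁻³ → stable
The 146–175 m interval has Δρ < 0: lighter water underlies denser water.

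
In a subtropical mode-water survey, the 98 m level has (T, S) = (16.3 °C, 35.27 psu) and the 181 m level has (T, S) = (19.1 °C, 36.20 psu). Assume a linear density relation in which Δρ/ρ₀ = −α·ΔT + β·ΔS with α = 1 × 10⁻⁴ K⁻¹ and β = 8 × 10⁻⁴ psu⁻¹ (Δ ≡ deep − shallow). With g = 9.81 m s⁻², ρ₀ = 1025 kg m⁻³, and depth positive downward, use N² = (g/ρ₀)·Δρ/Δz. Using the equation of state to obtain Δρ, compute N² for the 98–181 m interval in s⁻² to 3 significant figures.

ΔT = +2.8 K, ΔS = +0.93 psu (deep − shallow).
Δρ/ρ₀ = −αΔT + βΔS = -2.80 × 10⁻⁴ + 7.44 × 10⁻⁴ = 4.64 × 10⁻⁴, so Δρ ≈ 0.4756 kg m⁻³.
N² = (g/ρ₀)·Δρ/Δz = g·(Δρ/ρ₀)/Δz = 9.81 × 4.64 × 10⁻⁴ / 83 = 5.4841 × 10⁻⁵ s⁻² ≈ 5.48 × 10⁻⁵ s⁻².

5.48 × 10⁻⁵ s⁻²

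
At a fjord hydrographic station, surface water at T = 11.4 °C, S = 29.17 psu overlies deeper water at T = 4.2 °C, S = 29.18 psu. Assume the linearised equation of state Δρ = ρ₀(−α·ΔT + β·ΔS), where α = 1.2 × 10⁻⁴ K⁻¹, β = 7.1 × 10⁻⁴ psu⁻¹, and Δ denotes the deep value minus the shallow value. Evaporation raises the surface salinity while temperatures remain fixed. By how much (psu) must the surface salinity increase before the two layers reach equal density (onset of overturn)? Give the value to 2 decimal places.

1.23 psu

Neutral buoyancy requires −α(T_deep − T_surf) + β(S_deep − S_surf′) = 0.
S_surf′ = S_deep − (α/β)·ΔT = 29.18 − (1.2 × 10⁻⁴/7.1 × 10⁻⁴)·(-7.2) = 30.3969 psu.
Increase required: 30.3969 − 29.17 = 1.2269 psu.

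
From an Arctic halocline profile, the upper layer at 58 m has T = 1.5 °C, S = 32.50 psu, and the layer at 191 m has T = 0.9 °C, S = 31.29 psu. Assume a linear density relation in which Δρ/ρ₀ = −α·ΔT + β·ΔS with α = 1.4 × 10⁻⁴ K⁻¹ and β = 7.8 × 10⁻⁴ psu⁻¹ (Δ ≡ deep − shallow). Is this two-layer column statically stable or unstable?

unstable

ΔT = 0.9 − 1.5 = -0.6 K and ΔS = 31.29 − 32.50 = -1.21 psu (deep − shallow).
−αΔT = 8.40 × 10⁻⁵; βΔS = -9.438 × 10⁻⁴; sum Δρ/ρ₀ = -8.598 × 10⁻⁴.
Δρ/ρ₀ < 0, so Δρ < 0: deeper water is lighter → statically unstable; the column would overturn.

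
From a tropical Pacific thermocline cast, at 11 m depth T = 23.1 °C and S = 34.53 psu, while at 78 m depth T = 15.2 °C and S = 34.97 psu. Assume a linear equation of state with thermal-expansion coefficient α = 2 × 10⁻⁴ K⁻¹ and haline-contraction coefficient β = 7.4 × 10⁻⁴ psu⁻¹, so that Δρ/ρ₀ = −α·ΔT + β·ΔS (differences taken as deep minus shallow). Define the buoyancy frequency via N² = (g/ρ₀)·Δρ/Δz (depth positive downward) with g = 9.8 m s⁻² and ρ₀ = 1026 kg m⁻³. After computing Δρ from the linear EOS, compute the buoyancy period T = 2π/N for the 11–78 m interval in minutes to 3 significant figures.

ΔT = -7.9 K, ΔS = +0.44 psu (deep − shallow).
Δρ/ρ₀ = −αΔT + βΔS = 1.58 × 10⁻³ + 3.256 × 10⁻⁴ = 1.9056 × 10⁻³, so Δρ ≈ 1.955 kg m⁻³.
N² = (g/ρ₀)·Δρ/Δz = g·(Δρ/ρ₀)/Δz = 9.8 × 1.9056 × 10⁻³ / 67 = 2.7873 × 10⁻⁴ s⁻².
N = √(2.7873 × 10⁻⁴) = 0.016695 rad s⁻¹ → T = 2π/N = 376.35 s = 6.2725 min ≈ 6.27 min.

6.27 min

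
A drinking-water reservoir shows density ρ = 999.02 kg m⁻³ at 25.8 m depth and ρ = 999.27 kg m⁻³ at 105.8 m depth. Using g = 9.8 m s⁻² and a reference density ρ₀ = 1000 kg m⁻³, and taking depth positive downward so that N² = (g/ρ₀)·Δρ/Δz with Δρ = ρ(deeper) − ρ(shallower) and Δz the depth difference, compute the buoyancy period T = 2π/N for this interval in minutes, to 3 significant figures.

Δρ = 999.27 − 999.02 = 0.25 kg m⁻³ over Δz = 105.8 − 25.8 = 80 m.
N² = (9.8/1000) × (0.25/80) = 3.0625 × 10⁻⁵ s⁻².
N = √(3.0625 × 10⁻⁵) = 5.5340 × 10⁻³ rad s⁻¹, so T = 2π/N = 1.1354 × 10³ s = 18.923 min ≈ 18.9 min.
Since Δρ > 0 the layer is stably stratified.

18.9 min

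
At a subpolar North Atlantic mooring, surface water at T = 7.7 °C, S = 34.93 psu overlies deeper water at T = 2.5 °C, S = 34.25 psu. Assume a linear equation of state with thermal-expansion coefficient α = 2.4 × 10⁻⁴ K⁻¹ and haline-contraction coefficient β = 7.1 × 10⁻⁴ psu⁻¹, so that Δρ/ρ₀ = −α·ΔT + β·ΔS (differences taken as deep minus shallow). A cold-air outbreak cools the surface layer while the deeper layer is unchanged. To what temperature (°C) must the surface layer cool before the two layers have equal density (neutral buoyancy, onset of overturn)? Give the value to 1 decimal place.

4.5 °C

Neutral buoyancy requires Δρ = 0, i.e. −α(T_deep − T_surf′) + β(S_deep − S_surf) = 0.
T_surf′ = T_deep − (β/α)·ΔS = 2.5 − (7.1 × 10⁻⁴/2.4 × 10⁻⁴)·(-0.68) = 4.512 °C.
Cooling required: 7.7 − (4.512) = 3.188 °C.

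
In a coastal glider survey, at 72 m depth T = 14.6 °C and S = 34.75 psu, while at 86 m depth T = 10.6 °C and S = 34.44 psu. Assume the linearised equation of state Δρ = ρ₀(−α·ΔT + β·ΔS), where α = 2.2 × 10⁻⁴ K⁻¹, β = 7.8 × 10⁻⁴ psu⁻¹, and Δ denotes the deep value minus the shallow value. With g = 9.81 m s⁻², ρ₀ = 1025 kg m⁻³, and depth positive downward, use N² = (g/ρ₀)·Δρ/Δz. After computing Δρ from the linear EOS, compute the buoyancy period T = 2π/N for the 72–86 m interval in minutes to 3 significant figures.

ΔT = -4.0 K, ΔS = -0.31 psu (deep − shallow).
Δρ/ρ₀ = −αΔT + βΔS = 8.80 × 10⁻⁴ − 2.418 × 10⁻⁴ = 6.382 × 10⁻⁴, so Δρ ≈ 0.6542 kg m⁻³.
N² = (g/ρ₀)·Δρ/Δz = g·(Δρ/ρ₀)/Δz = 9.81 × 6.382 × 10⁻⁴ / 14 = 4.4720 × 10⁻⁴ s⁻².
N = √(4.4720 × 10⁻⁴) = 0.021147 rad s⁻¹ → T = 2π/N = 297.12 s = 4.9520 min ≈ 4.95 min.

4.95 min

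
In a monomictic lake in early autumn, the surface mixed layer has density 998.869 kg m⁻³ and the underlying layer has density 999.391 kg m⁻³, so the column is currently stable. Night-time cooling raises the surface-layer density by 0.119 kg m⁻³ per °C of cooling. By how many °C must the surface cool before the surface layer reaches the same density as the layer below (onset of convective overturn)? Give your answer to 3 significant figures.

Density deficit of the surface layer: 999.391 − 998.869 = 0.522 kg m⁻³.
Required change = 0.522 / 0.119 = 4.39 °C.

4.39 °C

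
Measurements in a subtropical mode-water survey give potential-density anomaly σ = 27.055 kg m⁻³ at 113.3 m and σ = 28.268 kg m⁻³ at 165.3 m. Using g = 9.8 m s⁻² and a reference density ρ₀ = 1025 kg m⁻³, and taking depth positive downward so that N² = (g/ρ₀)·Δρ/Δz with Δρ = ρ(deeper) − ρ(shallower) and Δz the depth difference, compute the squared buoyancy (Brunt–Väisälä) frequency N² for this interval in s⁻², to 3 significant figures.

Δρ = 1028.268 − 1027.055 = 1.213 kg m⁻³ over Δz = 165.3 − 113.3 = 52 m.
N² = (9.8/1025) × (1.213/52) = 2.2303 × 10⁻⁴ s⁻² ≈ 2.23 × 10⁻⁴ s⁻².

2.23 × 10⁻⁴ s⁻²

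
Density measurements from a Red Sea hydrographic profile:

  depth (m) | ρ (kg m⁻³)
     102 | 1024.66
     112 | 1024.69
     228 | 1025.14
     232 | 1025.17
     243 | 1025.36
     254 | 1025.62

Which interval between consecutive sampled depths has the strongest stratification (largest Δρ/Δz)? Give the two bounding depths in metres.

Compute the density gradient over each adjacent pair:
  102–112 m: Δρ/Δz = 0.03/10 = 3.0 × 10⁻³ kg m⁻⁴
  112–228 m: Δρ/Δz = 0.45/116 = 3.9 × 10⁻³ kg m⁻⁴
  228–232 m: Δρ/Δz = 0.03/4 = 7.5 × 10⁻³ kg m⁻⁴
  232–243 m: Δρ/Δz = 0.19/11 = 0.017 kg m⁻⁴
  243–254 m: Δρ/Δz = 0.26/11 = 0.024 kg m⁻⁴
The largest gradient is in the 243–254 m interval — the pycnocline.

243–254 m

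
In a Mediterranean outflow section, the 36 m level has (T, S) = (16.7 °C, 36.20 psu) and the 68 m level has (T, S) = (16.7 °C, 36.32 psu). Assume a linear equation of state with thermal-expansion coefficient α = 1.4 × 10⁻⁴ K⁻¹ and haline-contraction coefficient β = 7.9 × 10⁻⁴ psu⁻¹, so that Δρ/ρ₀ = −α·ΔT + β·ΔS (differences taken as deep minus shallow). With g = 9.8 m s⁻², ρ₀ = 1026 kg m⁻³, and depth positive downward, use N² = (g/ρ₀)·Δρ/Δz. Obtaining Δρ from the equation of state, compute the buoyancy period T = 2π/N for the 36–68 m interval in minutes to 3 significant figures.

19.4 min

ΔT = +0.0 K, ΔS = +0.12 psu (deep − shallow).
Δρ/ρ₀ = −αΔT + βΔS = 0 + 9.48 × 10⁻⁵ = 9.48 × 10⁻⁵, so Δρ ≈ 0.09726 kg m⁻³.
N² = (g/ρ₀)·Δρ/Δz = g·(Δρ/ρ₀)/Δz = 9.8 × 9.48 × 10⁻⁵ / 32 = 2.9033 × 10⁻⁵ s⁻².
N = √(2.9033 × 10⁻⁵) = 5.3882 × 10⁻³ rad s⁻¹ → T = 2π/N = 1.1661 × 10³ s = 19.435 min ≈ 19.4 min.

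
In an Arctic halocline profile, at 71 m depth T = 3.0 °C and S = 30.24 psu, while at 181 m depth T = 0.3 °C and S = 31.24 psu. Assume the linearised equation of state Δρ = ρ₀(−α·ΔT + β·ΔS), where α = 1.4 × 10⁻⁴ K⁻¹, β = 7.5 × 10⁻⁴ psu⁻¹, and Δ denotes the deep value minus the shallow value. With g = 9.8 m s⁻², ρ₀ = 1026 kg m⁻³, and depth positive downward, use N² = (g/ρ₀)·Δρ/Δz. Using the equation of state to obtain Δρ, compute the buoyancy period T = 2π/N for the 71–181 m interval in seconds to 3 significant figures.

627 s

ΔT = -2.7 K, ΔS = +1.00 psu (deep − shallow).
Δρ/ρ₀ = −αΔT + βΔS = 3.78 × 10⁻⁴ + 7.50 × 10⁻⁴ = 1.128 × 10⁻³, so Δρ ≈ 1.157 kg m⁻³.
N² = (g/ρ₀)·Δρ/Δz = g·(Δρ/ρ₀)/Δz = 9.8 × 1.128 × 10⁻³ / 110 = 1.0049 × 10⁻⁴ s⁻².
N = √(1.0049 × 10⁻⁴) = 0.010024 rad s⁻¹ → T = 2π/N = 626.81 s ≈ 627 s.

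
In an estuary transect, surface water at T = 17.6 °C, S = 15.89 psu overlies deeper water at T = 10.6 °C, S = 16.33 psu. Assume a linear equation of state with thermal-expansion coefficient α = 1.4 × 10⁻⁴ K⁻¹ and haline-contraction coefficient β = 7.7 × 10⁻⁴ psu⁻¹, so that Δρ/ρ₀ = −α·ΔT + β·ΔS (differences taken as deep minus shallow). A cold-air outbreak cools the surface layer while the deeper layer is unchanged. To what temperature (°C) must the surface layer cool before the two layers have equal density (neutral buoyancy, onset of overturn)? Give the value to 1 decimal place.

8.2 °C

Neutral buoyancy requires Δρ = 0, i.e. −α(T_deep − T_surf′) + β(S_deep − S_surf) = 0.
T_surf′ = T_deep − (β/α)·ΔS = 10.6 − (7.7 × 10⁻⁴/1.4 × 10⁻⁴)·(+0.44) = 8.180 °C.
Cooling required: 17.6 − (8.180) = 9.420 °C.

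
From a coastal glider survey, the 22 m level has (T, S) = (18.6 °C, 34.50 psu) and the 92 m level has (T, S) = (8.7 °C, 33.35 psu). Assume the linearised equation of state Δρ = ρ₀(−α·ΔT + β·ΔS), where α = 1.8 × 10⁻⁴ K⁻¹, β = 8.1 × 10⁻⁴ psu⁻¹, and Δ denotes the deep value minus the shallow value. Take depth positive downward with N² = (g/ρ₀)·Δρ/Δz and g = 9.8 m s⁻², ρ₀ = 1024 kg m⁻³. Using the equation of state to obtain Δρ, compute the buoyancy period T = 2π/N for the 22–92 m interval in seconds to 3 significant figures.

ΔT = -9.9 K, ΔS = -1.15 psu (deep − shallow).
Δρ/ρ₀ = −αΔT + βΔS = 1.782 × 10⁻³ − 9.315 × 10⁻⁴ = 8.505 × 10⁻⁴, so Δρ ≈ 0.8709 kg m⁻³.
N² = (g/ρ₀)·Δρ/Δz = g·(Δρ/ρ₀)/Δz = 9.8 × 8.505 × 10⁻⁴ / 70 = 1.1907 × 10⁻⁴ s⁻².
N = √(1.1907 × 10⁻⁴) = 0.010912 rad s⁻¹ → T = 2π/N = 575.81 s ≈ 576 s.

576 s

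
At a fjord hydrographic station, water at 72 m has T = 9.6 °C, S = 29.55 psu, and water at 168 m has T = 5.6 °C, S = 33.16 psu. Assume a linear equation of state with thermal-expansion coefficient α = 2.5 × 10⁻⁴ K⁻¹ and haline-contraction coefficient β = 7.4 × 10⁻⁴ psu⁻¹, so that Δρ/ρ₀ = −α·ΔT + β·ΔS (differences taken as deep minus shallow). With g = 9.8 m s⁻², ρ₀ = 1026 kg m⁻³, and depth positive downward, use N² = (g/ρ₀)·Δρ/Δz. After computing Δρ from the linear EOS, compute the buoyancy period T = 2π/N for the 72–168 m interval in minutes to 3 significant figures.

5.41 min

ΔT = -4.0 K, ΔS = +3.61 psu (deep − shallow).
Δρ/ρ₀ = −αΔT + βΔS = 1.00 × 10⁻³ + 2.6714 × 10⁻³ = 3.6714 × 10⁻³, so Δρ ≈ 3.767 kg m⁻³.
N² = (g/ρ₀)·Δρ/Δz = g·(Δρ/ρ₀)/Δz = 9.8 × 3.6714 × 10⁻³ / 96 = 3.7479 × 10⁻⁴ s⁻².
N = √(3.7479 × 10⁻⁴) = 0.019359 rad s⁻¹ → T = 2π/N = 324.56 s = 5.4093 min ≈ 5.41 min.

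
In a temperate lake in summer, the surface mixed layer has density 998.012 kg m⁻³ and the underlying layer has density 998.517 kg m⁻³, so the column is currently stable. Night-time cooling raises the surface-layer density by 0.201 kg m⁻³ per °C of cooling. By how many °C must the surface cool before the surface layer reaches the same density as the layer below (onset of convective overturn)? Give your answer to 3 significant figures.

Density deficit of the surface layer: 998.517 − 998.012 = 0.505 kg m⁻³.
Required change = 0.505 / 0.201 = 2.51 °C.

2.51 °C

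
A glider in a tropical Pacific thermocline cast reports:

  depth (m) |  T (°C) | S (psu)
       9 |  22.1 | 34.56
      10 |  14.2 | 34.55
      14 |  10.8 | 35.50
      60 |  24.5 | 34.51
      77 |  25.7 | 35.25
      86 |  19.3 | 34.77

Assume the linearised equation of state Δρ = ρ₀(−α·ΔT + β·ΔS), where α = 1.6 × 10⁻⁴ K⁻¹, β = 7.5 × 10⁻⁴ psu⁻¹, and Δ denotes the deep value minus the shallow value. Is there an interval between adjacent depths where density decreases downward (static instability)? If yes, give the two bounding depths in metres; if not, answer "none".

14–60 m

Evaluate Δρ/ρ₀ = −αΔT + βΔS across each adjacent pair:
  9–10 m: −αΔT+βΔS = −(1.6 × 10⁻⁴)(-7.9)+(7.5 × 10⁻⁴)(-0.01) = 1.3 × 10⁻³ → stable
  10–14 m: −αΔT+βΔS = −(1.6 × 10⁻⁴)(-3.4)+(7.5 × 10⁻⁴)(+0.95) = 1.3 × 10⁻³ → stable
  14–60 m: −αΔT+βΔS = −(1.6 × 10⁻⁴)(+13.7)+(7.5 × 10⁻⁴)(-0.99) = -2.9 × 10⁻³ → UNSTABLE
  60–77 m: −αΔT+βΔS = −(1.6 × 10⁻⁴)(+1.2)+(7.5 × 10⁻⁴)(+0.74) = 3.6 × 10⁻⁴ → stable
  77–86 m: −αΔT+βΔS = −(1.6 × 10⁻⁴)(-6.4)+(7.5 × 10⁻⁴)(-0.48) = 6.6 × 10⁻⁴ → stable
The 14–60 m interval has Δρ < 0: lighter water underlies denser water.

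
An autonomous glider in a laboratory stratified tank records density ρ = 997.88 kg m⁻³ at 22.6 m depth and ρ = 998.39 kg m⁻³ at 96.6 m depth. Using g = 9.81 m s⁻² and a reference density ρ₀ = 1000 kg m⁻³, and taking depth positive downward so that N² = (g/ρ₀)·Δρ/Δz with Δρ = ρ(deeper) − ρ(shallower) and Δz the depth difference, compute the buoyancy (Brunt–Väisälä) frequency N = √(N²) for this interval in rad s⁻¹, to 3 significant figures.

8.22 × 10⁻³ rad s⁻¹

Δρ = 998.39 − 997.88 = 0.51 kg m⁻³ over Δz = 96.6 − 22.6 = 74 m.
N² = (9.81/1000) × (0.51/74) = 6.7609 × 10⁻⁵ s⁻².
N = √(6.7609 × 10⁻⁵) = 8.2225 × 10⁻³ rad s⁻¹ ≈ 8.22 × 10⁻³ rad s⁻¹.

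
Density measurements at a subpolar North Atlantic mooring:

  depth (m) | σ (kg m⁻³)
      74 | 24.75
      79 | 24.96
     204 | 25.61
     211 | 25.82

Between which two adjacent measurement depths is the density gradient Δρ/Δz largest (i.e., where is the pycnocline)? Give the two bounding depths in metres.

Compute the density gradient over each adjacent pair:
  74–79 m: Δρ/Δz = 0.21/5 = 0.042 kg m⁻⁴
  79–204 m: Δρ/Δz = 0.65/125 = 5.2 × 10⁻³ kg m⁻⁴
  204–211 m: Δρ/Δz = 0.21/7 = 0.030 kg m⁻⁴
The largest gradient is in the 74–79 m interval — the pycnocline.

74–79 m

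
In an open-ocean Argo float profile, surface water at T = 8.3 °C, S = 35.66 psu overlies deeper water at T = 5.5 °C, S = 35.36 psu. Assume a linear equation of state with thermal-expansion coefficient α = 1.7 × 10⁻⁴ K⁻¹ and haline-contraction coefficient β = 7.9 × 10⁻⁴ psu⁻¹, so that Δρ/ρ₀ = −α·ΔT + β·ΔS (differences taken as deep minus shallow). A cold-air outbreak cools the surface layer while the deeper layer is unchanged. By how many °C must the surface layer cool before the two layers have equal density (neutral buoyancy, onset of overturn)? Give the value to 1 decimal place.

Neutral buoyancy requires Δρ = 0, i.e. −α(T_deep − T_surf′) + β(S_deep − S_surf) = 0.
T_surf′ = T_deep − (β/α)·ΔS = 5.5 − (7.9 × 10⁻⁴/1.7 × 10⁻⁴)·(-0.30) = 6.894 °C.
Cooling required: 8.3 − (6.894) = 1.406 °C.

1.4 °C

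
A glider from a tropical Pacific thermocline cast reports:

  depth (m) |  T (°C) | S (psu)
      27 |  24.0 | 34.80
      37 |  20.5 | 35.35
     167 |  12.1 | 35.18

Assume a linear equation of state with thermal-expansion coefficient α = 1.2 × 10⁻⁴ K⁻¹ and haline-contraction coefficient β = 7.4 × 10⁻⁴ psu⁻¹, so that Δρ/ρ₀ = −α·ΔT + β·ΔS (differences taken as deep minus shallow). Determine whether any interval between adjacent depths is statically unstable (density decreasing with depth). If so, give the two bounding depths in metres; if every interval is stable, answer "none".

none

Evaluate Δρ/ρ₀ = −αΔT + βΔS across each adjacent pair:
  27–37 m: −αΔT+βΔS = −(1.2 × 10⁻⁴)(-3.5)+(7.4 × 10⁻⁴)(+0.55) = 8.3 × 10⁻⁴ → stable
  37–167 m: −αΔT+βΔS = −(1.2 × 10⁻⁴)(-8.4)+(7.4 × 10⁻⁴)(-0.17) = 8.8 × 10⁻⁴ → stable
Every interval has Δρ > 0: the column is stably stratified throughout.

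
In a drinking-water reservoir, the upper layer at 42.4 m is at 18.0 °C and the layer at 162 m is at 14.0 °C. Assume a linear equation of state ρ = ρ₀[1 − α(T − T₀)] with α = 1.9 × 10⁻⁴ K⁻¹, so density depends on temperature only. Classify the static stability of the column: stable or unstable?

stable

ΔT = 14.0 − 18.0 = -4.0 K, so Δρ/ρ₀ = −αΔT = 7.60 × 10⁻⁴.
Δρ/ρ₀ > 0, so Δρ > 0: deeper water is denser → statically stable.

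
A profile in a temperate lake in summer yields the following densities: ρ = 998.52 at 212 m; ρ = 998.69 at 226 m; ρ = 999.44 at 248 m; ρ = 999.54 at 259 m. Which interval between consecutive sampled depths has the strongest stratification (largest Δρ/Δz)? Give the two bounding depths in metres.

Compute the density gradient over each adjacent pair:
  212–226 m: Δρ/Δz = 0.17/14 = 0.012 kg m⁻⁴
  226–248 m: Δρ/Δz = 0.75/22 = 0.034 kg m⁻⁴
  248–259 m: Δρ/Δz = 0.10/11 = 9.1 × 10⁻³ kg m⁻⁴
The largest gradient is in the 226–248 m interval — the pycnocline.

226–248 m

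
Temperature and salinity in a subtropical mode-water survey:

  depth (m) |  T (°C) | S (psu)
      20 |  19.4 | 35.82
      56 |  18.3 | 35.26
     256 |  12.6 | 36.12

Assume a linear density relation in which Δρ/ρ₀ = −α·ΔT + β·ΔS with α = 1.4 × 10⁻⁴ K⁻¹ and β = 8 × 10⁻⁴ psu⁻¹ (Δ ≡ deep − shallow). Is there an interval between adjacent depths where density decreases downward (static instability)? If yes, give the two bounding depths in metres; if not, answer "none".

20–56 m

Evaluate Δρ/ρ₀ = −αΔT + βΔS across each adjacent pair:
  20–56 m: −αΔT+βΔS = −(1.4 × 10⁻⁴)(-1.1)+(8 × 10⁻⁴)(-0.56) = -2.9 × 10⁻⁴ → UNSTABLE
  56–256 m: −αΔT+βΔS = −(1.4 × 10⁻⁴)(-5.7)+(8 × 10⁻⁴)(+0.86) = 1.5 × 10⁻³ → stable
The 20–56 m interval has Δρ < 0: lighter water underlies denser water.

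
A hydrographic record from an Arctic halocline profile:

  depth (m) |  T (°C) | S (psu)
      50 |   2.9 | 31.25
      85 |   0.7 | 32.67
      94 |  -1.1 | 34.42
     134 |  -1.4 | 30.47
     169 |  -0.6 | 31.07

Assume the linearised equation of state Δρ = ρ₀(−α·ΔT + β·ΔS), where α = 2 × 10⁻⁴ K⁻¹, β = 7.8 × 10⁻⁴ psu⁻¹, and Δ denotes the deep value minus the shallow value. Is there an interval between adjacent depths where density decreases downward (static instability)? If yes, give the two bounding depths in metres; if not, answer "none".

94–134 m

Evaluate Δρ/ρ₀ = −αΔT + βΔS across each adjacent pair:
  50–85 m: −αΔT+βΔS = −(2 × 10⁻⁴)(-2.2)+(7.8 × 10⁻⁴)(+1.42) = 1.5 × 10⁻³ → stable
  85–94 m: −αΔT+βΔS = −(2 × 10⁻⁴)(-1.8)+(7.8 × 10⁻⁴)(+1.75) = 1.7 × 10⁻³ → stable
  94–134 m: −αΔT+βΔS = −(2 × 10⁻⁴)(-0.3)+(7.8 × 10⁻⁴)(-3.95) = -3.0 × 10⁻³ → UNSTABLE
  134–169 m: −αΔT+βΔS = −(2 × 10⁻⁴)(+0.8)+(7.8 × 10⁻⁴)(+0.60) = 3.1 × 10⁻⁴ → stable
The 94–134 m interval has Δρ < 0: lighter water underlies denser water.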